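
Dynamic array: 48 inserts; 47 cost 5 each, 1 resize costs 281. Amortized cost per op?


Formula: Amortized cost = Total cost / Operations
Total cost = (47 * 5) + (1 * 281)
Total cost = 235 + 281 = 516
Amortized = 516 / 48 = 10.75

10.75


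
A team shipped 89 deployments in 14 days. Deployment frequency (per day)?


Formula: deployments per day = releases / days
= 89 / 14
= 6.357 deploys/day
(equivalently, 44.5 deploys/week)

6.357 deploys/day


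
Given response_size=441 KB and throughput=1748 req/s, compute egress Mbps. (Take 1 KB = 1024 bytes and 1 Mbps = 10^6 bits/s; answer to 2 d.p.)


Formula: Mbps = payload_bytes * RPS * 8 / 1e6
Payload per request = 441 KB = 441 * 1024 = 451584 bytes
Total bytes/sec = 451584 * 1748 = 789368832
Total bits/sec = 789368832 * 8 = 6314950656
Mbps = 6314950656 / 1e6 = 6314.95

6314.95 Mbps


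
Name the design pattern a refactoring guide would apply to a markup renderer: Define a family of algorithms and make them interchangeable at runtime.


This matches the Strategy pattern

Strategy


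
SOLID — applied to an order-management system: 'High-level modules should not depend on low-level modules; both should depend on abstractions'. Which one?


This describes the Dependency Inversion Principle (DIP)

Dependency Inversion Principle (DIP)


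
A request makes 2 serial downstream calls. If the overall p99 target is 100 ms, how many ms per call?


Formula: per_stage = total_budget / stages
per_stage = 100 / 2
per_stage = 50.0 ms

50.0 ms


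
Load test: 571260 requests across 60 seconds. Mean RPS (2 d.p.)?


Formula: throughput = requests / seconds
throughput = 571260 / 60
throughput = 9521.0 requests/second

9521.0 requests/second


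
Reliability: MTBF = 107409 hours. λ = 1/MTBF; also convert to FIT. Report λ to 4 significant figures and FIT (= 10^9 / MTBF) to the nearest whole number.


Formula: λ = 1 / MTBF; FIT = λ × 1e9 = 1e9 / MTBF
λ = 1 / 107409 ≈ 9.310e-06 failures/hour
FIT = 1e9 / 107409 ≈ 9310 failures per 1e9 hours (nearest whole number)

λ = 9.310e-06 /h, FIT = 9310


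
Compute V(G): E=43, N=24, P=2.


Formula: V(G) = E - N + 2P
V(G) = 43 - 24 + 2*2
V(G) = 19 + 4
V(G) = 23

23


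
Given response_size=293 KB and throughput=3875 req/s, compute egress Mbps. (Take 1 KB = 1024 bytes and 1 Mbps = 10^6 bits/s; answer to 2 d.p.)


Formula: Mbps = payload_bytes * RPS * 8 / 1e6
Payload per request = 293 KB = 293 * 1024 = 300032 bytes
Total bytes/sec = 300032 * 3875 = 1162624000
Total bits/sec = 1162624000 * 8 = 9300992000
Mbps = 9300992000 / 1e6 = 9300.99

9300.99 Mbps


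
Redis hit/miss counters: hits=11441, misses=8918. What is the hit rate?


Formula: hit rate = hits / (hits + misses) * 100
hit rate = 11441 / (11441 + 8918) * 100
hit rate = 11441 / 20359 * 100
hit rate = 56.2%

56.2%


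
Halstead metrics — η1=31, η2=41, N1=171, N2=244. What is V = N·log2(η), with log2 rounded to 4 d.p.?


Formula: V = N * log2(η), where N = N1 + N2 and η = η1 + η2
η = 31 + 41 = 72
N = 171 + 244 = 415
log2(72) ≈ 6.1699
V = 415 * 6.1699 = 2560.51

2560.51


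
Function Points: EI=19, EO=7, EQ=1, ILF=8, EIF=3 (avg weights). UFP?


UFP = EI*4 + EO*5 + EQ*4 + ILF*10 + EIF*7
UFP = 19*4 + 7*5 + 1*4 + 8*10 + 3*7
UFP = 76 + 35 + 4 + 80 + 21
UFP = 216

216


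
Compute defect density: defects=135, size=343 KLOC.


Defect density = defects / KLOC
Defect density = 135 / 343
Defect density = 0.394 defects/KLOC

0.394 defects/KLOC


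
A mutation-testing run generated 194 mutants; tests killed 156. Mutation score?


Mutation score = killed / total * 100
Mutation score = 156 / 194 * 100
Mutation score = 80.41%

80.41%


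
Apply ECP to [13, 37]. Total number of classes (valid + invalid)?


Valid range: [13, 37]
Class 1: x < 13 — invalid
Class 2: 13 ≤ x ≤ 37 — valid
Class 3: x > 37 — invalid
Total equivalence classes: 3

3 equivalence classes


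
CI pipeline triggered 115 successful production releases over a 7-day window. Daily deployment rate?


Formula: deployments per day = releases / days
= 115 / 7
= 16.429 deploys/day
(equivalently, 115.0 deploys/week)

16.429 deploys/day


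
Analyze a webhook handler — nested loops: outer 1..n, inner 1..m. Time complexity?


Reasoning: product of independent bounds
Complexity: O(n*m)

O(n*m)


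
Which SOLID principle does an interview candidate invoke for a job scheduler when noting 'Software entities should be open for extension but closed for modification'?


This describes the Open/Closed Principle (OCP)

Open/Closed Principle (OCP)


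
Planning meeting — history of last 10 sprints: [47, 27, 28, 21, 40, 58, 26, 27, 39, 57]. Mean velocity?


Formula: Avg velocity = Total points / Number of sprints
Points: [47, 27, 28, 21, 40, 58, 26, 27, 39, 57]
Sum = 47 + 27 + 28 + 21 + 40 + 58 + 26 + 27 + 39 + 57 = 370
Avg velocity = 370 / 10 = 37.0 points/sprint

37.0 points/sprint


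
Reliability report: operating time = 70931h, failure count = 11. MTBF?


Formula: MTBF = Total operating time / Number of failures
MTBF = 70931 / 11
MTBF = 6448.27 hours

6448.27 hours


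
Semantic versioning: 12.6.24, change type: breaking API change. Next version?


Current: 12.6.24
Change category: 'breaking API change' → major bump
SemVer rule: major bump → increment MAJOR, reset MINOR and PATCH to 0
New: 13.0.0

13.0.0


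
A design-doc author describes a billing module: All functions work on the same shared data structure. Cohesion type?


Reasoning: Functions share data
Type: Communicational cohesion

Communicational cohesion


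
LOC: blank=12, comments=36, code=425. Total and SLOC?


Total LOC = blank + comment + code
Total LOC = 12 + 36 + 425 = 473
SLOC (source only) = code = 425

Total LOC: 473, SLOC: 425


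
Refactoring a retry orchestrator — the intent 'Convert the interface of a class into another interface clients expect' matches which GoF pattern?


This matches the Adapter pattern

Adapter


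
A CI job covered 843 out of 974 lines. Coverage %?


Coverage = covered / total * 100
Coverage = 843 / 974 * 100
Coverage = 86.55%

86.55%


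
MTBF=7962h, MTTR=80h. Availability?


Availability = MTBF / (MTBF + MTTR)
Availability = 7962 / (7962 + 80)
Availability = 7962 / 8042
Availability = 99.0052%

99.0052%


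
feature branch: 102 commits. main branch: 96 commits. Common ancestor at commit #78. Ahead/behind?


Common ancestor: commit #78
feature commits after divergence: 102 - 78 = 24
main commits after divergence: 96 - 78 = 18
feature is 24 commits ahead of main
main is 18 commits ahead of feature

feature ahead: 24, main ahead: 18


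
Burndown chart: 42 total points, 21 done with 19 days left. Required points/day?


Formula: Required rate = Remaining points / Days left
Remaining = 42 - 21 = 21 points
Required rate = 21 / 19 = 1.11 points/day

1.11 points/day


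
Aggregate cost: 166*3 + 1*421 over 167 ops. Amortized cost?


Formula: Amortized cost = Total cost / Operations
Total cost = (166 * 3) + (1 * 421)
Total cost = 498 + 421 = 919
Amortized = 919 / 167 = 5.503

5.503


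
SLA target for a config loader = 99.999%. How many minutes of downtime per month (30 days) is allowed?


Formula: allowed downtime = period * (100 - SLA) / 100
Period (month (30 days)) = 43200 minutes
Unavailability fraction = (100 - 99.999) / 100
Allowed downtime = 43200 * (100 - 99.999) / 100
Allowed downtime = 0.432 minutes

0.432 minutes


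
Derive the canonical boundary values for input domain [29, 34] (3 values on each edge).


Range: [29, 34]
Boundaries: just below min, min, min+1, max-1, max, just above max
Values: [28, 29, 30, 33, 34, 35]

[28, 29, 30, 33, 34, 35]


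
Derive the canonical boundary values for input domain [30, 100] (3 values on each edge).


Range: [30, 100]
Boundaries: just below min, min, min+1, max-1, max, just above max
Values: [29, 30, 31, 99, 100, 101]

[29, 30, 31, 99, 100, 101]


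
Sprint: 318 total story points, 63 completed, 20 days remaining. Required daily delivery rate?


Formula: Required rate = Remaining points / Days left
Remaining = 318 - 63 = 255 points
Required rate = 255 / 20 = 12.75 points/day

12.75 points/day


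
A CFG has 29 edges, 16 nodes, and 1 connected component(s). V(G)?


Formula: V(G) = E - N + 2P
V(G) = 29 - 16 + 2*1
V(G) = 13 + 2
V(G) = 15

15


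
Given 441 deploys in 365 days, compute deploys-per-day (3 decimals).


Formula: deployments per day = releases / days
= 441 / 365
= 1.208 deploys/day
(equivalently, 8.46 deploys/week)

1.208 deploys/day


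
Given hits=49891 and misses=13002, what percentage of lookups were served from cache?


Formula: hit rate = hits / (hits + misses) * 100
hit rate = 49891 / (49891 + 13002) * 100
hit rate = 49891 / 62893 * 100
hit rate = 79.33%

79.33%


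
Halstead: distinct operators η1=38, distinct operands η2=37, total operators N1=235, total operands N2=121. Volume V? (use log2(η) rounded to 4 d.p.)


Formula: V = N * log2(η), where N = N1 + N2 and η = η1 + η2
η = 38 + 37 = 75
N = 235 + 121 = 356
log2(75) ≈ 6.2288
V = 356 * 6.2288 = 2217.45

2217.45


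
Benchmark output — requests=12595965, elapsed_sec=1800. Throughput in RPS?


Formula: throughput = requests / seconds
throughput = 12595965 / 1800
throughput = 6997.76 requests/second

6997.76 requests/second


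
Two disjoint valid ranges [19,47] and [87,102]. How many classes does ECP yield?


Valid ranges: [19,47] and [87,102]
Class 1: x < 19 — invalid
Class 2: 19 ≤ x ≤ 47 — valid
Class 3: 47 < x < 87 — invalid (gap between ranges)
Class 4: 87 ≤ x ≤ 102 — valid
Class 5: x > 102 — invalid
Total equivalence classes: 5

5 equivalence classes


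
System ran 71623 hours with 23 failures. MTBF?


Formula: MTBF = Total operating time / Number of failures
MTBF = 71623 / 23
MTBF = 3114.04 hours

3114.04 hours


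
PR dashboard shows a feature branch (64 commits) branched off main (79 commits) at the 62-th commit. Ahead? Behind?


Common ancestor: commit #62
feature commits after divergence: 64 - 62 = 2
main commits after divergence: 79 - 62 = 17
feature is 2 commits ahead of main
main is 17 commits ahead of feature

feature ahead: 2, main ahead: 17


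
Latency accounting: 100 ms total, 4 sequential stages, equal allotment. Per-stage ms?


Formula: per_stage = total_budget / stages
per_stage = 100 / 4
per_stage = 25.0 ms

25.0 ms


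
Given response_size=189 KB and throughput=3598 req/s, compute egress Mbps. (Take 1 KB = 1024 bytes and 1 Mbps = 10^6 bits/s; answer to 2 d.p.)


Formula: Mbps = payload_bytes * RPS * 8 / 1e6
Payload per request = 189 KB = 189 * 1024 = 193536 bytes
Total bytes/sec = 193536 * 3598 = 696342528
Total bits/sec = 696342528 * 8 = 5570740224
Mbps = 5570740224 / 1e6 = 5570.74

5570.74 Mbps


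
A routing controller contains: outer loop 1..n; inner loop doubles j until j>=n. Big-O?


Reasoning: linear outer times logarithmic inner
Complexity: O(n log n)

O(n log n)


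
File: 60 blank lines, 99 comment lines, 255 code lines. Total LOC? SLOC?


Total LOC = blank + comment + code
Total LOC = 60 + 99 + 255 = 414
SLOC (source only) = code = 255

Total LOC: 414, SLOC: 255


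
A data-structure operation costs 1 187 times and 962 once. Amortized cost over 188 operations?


Formula: Amortized cost = Total cost / Operations
Total cost = (187 * 1) + (1 * 962)
Total cost = 187 + 962 = 1149
Amortized = 1149 / 188 = 6.1117

6.1117


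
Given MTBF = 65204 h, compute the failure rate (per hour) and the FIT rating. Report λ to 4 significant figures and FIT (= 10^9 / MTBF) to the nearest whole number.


Formula: λ = 1 / MTBF; FIT = λ × 1e9 = 1e9 / MTBF
λ = 1 / 65204 ≈ 1.534e-05 failures/hour
FIT = 1e9 / 65204 ≈ 15336 failures per 1e9 hours (nearest whole number)

λ = 1.534e-05 /h, FIT = 15336


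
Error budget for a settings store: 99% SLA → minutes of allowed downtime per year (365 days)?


Formula: allowed downtime = period * (100 - SLA) / 100
Period (year (365 days)) = 525600 minutes
Unavailability fraction = (100 - 99.0) / 100
Allowed downtime = 525600 * (100 - 99.0) / 100
Allowed downtime = 5256.0 minutes

5256.0 minutes


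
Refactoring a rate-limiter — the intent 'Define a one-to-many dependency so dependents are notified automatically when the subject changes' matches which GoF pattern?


This matches the Observer pattern

Observer


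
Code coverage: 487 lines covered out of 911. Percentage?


Coverage = covered / total * 100
Coverage = 487 / 911 * 100
Coverage = 53.46%

53.46%


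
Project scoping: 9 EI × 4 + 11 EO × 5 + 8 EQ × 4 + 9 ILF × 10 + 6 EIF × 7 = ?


UFP = EI*4 + EO*5 + EQ*4 + ILF*10 + EIF*7
UFP = 9*4 + 11*5 + 8*4 + 9*10 + 6*7
UFP = 36 + 55 + 32 + 90 + 42
UFP = 255

255


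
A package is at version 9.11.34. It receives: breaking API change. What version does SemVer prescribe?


Current: 9.11.34
Change category: 'breaking API change' → major bump
SemVer rule: major bump → increment MAJOR, reset MINOR and PATCH to 0
New: 10.0.0

10.0.0


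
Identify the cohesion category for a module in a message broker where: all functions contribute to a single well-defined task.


Reasoning: Best: single purpose
Type: Functional cohesion

Functional cohesion


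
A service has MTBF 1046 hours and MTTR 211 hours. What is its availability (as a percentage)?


Availability = MTBF / (MTBF + MTTR)
Availability = 1046 / (1046 + 211)
Availability = 1046 / 1257
Availability = 83.214%

83.214%


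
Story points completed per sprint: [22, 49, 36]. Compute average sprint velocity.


Formula: Avg velocity = Total points / Number of sprints
Points: [22, 49, 36]
Sum = 22 + 49 + 36 = 107
Avg velocity = 107 / 3 = 35.67 points/sprint

35.67 points/sprint


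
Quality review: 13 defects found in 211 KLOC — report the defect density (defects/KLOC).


Defect density = defects / KLOC
Defect density = 13 / 211
Defect density = 0.062 defects/KLOC

0.062 defects/KLOC


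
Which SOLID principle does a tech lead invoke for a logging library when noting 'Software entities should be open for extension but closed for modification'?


This describes the Open/Closed Principle (OCP)

Open/Closed Principle (OCP)


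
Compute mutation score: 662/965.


Mutation score = killed / total * 100
Mutation score = 662 / 965 * 100
Mutation score = 68.6%

68.6%


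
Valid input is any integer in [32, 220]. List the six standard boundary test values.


Range: [32, 220]
Boundaries: just below min, min, min+1, max-1, max, just above max
Values: [31, 32, 33, 219, 220, 221]

[31, 32, 33, 219, 220, 221]


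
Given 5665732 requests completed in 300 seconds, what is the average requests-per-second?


Formula: throughput = requests / seconds
throughput = 5665732 / 300
throughput = 18885.77 requests/second

18885.77 requests/second


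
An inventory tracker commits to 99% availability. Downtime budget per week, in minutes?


Formula: allowed downtime = period * (100 - SLA) / 100
Period (week) = 10080 minutes
Unavailability fraction = (100 - 99.0) / 100
Allowed downtime = 10080 * (100 - 99.0) / 100
Allowed downtime = 100.8 minutes

100.8 minutes


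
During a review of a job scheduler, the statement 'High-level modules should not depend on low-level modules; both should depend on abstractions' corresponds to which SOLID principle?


This describes the Dependency Inversion Principle (DIP)

Dependency Inversion Principle (DIP)


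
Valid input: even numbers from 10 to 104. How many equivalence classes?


Constraint: even integers in [10, 104]
Class 1: x < 10 — out-of-range invalid
Class 2: x in [10,104] but odd — wrong type invalid
Class 3: x in [10,104] and even — valid
Class 4: x > 104 — out-of-range invalid
Total equivalence classes: 4

4 equivalence classes


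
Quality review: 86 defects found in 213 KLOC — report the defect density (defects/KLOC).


Defect density = defects / KLOC
Defect density = 86 / 213
Defect density = 0.404 defects/KLOC

0.404 defects/KLOC


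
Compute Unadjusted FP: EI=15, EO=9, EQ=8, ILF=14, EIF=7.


UFP = EI*4 + EO*5 + EQ*4 + ILF*10 + EIF*7
UFP = 15*4 + 9*5 + 8*4 + 14*10 + 7*7
UFP = 60 + 45 + 32 + 140 + 49
UFP = 326

326


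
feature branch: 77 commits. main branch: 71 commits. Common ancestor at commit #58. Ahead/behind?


Common ancestor: commit #58
feature commits after divergence: 77 - 58 = 19
main commits after divergence: 71 - 58 = 13
feature is 19 commits ahead of main
main is 13 commits ahead of feature

feature ahead: 19, main ahead: 13


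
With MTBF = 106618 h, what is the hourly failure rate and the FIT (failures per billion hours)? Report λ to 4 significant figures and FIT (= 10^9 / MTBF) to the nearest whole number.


Formula: λ = 1 / MTBF; FIT = λ × 1e9 = 1e9 / MTBF
λ = 1 / 106618 ≈ 9.379e-06 failures/hour
FIT = 1e9 / 106618 ≈ 9379 failures per 1e9 hours (nearest whole number)

λ = 9.379e-06 /h, FIT = 9379


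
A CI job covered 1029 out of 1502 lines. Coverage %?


Coverage = covered / total * 100
Coverage = 1029 / 1502 * 100
Coverage = 68.51%

68.51%


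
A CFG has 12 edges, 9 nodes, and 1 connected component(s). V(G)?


Formula: V(G) = E - N + 2P
V(G) = 12 - 9 + 2*1
V(G) = 3 + 2
V(G) = 5

5


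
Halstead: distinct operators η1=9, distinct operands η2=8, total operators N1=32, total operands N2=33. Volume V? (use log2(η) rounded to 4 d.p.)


Formula: V = N * log2(η), where N = N1 + N2 and η = η1 + η2
η = 9 + 8 = 17
N = 32 + 33 = 65
log2(17) ≈ 4.0875
V = 65 * 4.0875 = 265.69

265.69


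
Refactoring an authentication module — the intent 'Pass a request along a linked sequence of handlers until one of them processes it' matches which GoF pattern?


This matches the Chain of Responsibility pattern

Chain of Responsibility


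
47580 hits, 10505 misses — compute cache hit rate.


Formula: hit rate = hits / (hits + misses) * 100
hit rate = 47580 / (47580 + 10505) * 100
hit rate = 47580 / 58085 * 100
hit rate = 81.91%

81.91%


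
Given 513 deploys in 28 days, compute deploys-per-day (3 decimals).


Formula: deployments per day = releases / days
= 513 / 28
= 18.321 deploys/day
(equivalently, 128.25 deploys/week)

18.321 deploys/day


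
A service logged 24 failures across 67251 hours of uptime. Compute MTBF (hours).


Formula: MTBF = Total operating time / Number of failures
MTBF = 67251 / 24
MTBF = 2802.13 hours

2802.13 hours


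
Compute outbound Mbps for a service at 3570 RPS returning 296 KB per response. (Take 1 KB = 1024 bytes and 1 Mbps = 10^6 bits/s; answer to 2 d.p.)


Formula: Mbps = payload_bytes * RPS * 8 / 1e6
Payload per request = 296 KB = 296 * 1024 = 303104 bytes
Total bytes/sec = 303104 * 3570 = 1082081280
Total bits/sec = 1082081280 * 8 = 8656650240
Mbps = 8656650240 / 1e6 = 8656.65

8656.65 Mbps


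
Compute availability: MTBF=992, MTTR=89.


Availability = MTBF / (MTBF + MTTR)
Availability = 992 / (992 + 89)
Availability = 992 / 1081
Availability = 91.7669%

91.7669%


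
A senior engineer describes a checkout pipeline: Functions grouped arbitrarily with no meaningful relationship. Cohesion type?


Reasoning: Worst: random grouping
Type: Coincidental cohesion

Coincidental cohesion


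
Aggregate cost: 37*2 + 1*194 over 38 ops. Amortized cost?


Formula: Amortized cost = Total cost / Operations
Total cost = (37 * 2) + (1 * 194)
Total cost = 74 + 194 = 268
Amortized = 268 / 38 = 7.0526

7.0526


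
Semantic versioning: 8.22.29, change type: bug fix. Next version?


Current: 8.22.29
Change category: 'bug fix' → patch bump
SemVer rule: patch bump → increment PATCH (MAJOR and MINOR unchanged)
New: 8.22.30

8.22.30


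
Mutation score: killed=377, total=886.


Mutation score = killed / total * 100
Mutation score = 377 / 886 * 100
Mutation score = 42.55%

42.55%


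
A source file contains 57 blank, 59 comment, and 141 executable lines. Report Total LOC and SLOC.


Total LOC = blank + comment + code
Total LOC = 57 + 59 + 141 = 257
SLOC (source only) = code = 141

Total LOC: 257, SLOC: 141


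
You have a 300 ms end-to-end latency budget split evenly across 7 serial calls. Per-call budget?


Formula: per_stage = total_budget / stages
per_stage = 300 / 7
per_stage = 42.86 ms

42.86 ms


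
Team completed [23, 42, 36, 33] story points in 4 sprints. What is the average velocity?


Formula: Avg velocity = Total points / Number of sprints
Points: [23, 42, 36, 33]
Sum = 23 + 42 + 36 + 33 = 134
Avg velocity = 134 / 4 = 33.5 points/sprint

33.5 points/sprint


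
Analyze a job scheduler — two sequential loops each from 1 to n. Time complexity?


Reasoning: sequential dominates: O(n) + O(n) = O(n)
Complexity: O(n)

O(n)


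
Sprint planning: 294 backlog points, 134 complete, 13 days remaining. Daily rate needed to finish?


Formula: Required rate = Remaining points / Days left
Remaining = 294 - 134 = 160 points
Required rate = 160 / 13 = 12.31 points/day

12.31 points/day


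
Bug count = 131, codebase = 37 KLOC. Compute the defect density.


Defect density = defects / KLOC
Defect density = 131 / 37
Defect density = 3.541 defects/KLOC

3.541 defects/KLOC


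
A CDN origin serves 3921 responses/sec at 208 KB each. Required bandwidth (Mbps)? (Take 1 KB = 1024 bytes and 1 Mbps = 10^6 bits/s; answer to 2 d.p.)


Formula: Mbps = payload_bytes * RPS * 8 / 1e6
Payload per request = 208 KB = 208 * 1024 = 212992 bytes
Total bytes/sec = 212992 * 3921 = 835141632
Total bits/sec = 835141632 * 8 = 6681133056
Mbps = 6681133056 / 1e6 = 6681.13

6681.13 Mbps


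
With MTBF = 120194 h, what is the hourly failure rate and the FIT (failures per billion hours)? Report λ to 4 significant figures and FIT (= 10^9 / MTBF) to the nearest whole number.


Formula: λ = 1 / MTBF; FIT = λ × 1e9 = 1e9 / MTBF
λ = 1 / 120194 ≈ 8.320e-06 failures/hour
FIT = 1e9 / 120194 ≈ 8320 failures per 1e9 hours (nearest whole number)

λ = 8.320e-06 /h, FIT = 8320


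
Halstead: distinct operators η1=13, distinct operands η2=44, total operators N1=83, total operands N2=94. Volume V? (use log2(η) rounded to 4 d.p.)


Formula: V = N * log2(η), where N = N1 + N2 and η = η1 + η2
η = 13 + 44 = 57
N = 83 + 94 = 177
log2(57) ≈ 5.8329
V = 177 * 5.8329 = 1032.42

1032.42


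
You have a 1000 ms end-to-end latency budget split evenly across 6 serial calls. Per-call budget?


Formula: per_stage = total_budget / stages
per_stage = 1000 / 6
per_stage = 166.67 ms

166.67 ms


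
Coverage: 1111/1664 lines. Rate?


Coverage = covered / total * 100
Coverage = 1111 / 1664 * 100
Coverage = 66.77%

66.77%


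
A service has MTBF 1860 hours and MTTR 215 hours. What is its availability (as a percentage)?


Availability = MTBF / (MTBF + MTTR)
Availability = 1860 / (1860 + 215)
Availability = 1860 / 2075
Availability = 89.6386%

89.6386%


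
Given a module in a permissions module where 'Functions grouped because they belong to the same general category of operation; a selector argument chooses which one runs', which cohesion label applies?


Reasoning: Grouped by category of activity, not by data or sequence
Type: Logical cohesion

Logical cohesion


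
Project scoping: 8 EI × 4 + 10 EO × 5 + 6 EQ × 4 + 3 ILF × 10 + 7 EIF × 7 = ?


UFP = EI*4 + EO*5 + EQ*4 + ILF*10 + EIF*7
UFP = 8*4 + 10*5 + 6*4 + 3*10 + 7*7
UFP = 32 + 50 + 24 + 30 + 49
UFP = 185

185


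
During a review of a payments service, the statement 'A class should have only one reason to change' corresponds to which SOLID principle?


This describes the Single Responsibility Principle (SRP)

Single Responsibility Principle (SRP)


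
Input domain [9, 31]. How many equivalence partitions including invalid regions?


Valid range: [9, 31]
Class 1: x < 9 — invalid
Class 2: 9 ≤ x ≤ 31 — valid
Class 3: x > 31 — invalid
Total equivalence classes: 3

3 equivalence classes


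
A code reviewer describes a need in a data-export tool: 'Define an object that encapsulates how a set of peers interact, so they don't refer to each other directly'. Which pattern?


This matches the Mediator pattern

Mediator


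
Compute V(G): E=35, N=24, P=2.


Formula: V(G) = E - N + 2P
V(G) = 35 - 24 + 2*2
V(G) = 11 + 4
V(G) = 15

15


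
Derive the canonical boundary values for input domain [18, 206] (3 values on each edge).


Range: [18, 206]
Boundaries: just below min, min, min+1, max-1, max, just above max
Values: [17, 18, 19, 205, 206, 207]

[17, 18, 19, 205, 206, 207]


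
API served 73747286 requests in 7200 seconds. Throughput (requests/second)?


Formula: throughput = requests / seconds
throughput = 73747286 / 7200
throughput = 10242.68 requests/second

10242.68 requests/second


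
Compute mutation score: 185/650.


Mutation score = killed / total * 100
Mutation score = 185 / 650 * 100
Mutation score = 28.46%

28.46%


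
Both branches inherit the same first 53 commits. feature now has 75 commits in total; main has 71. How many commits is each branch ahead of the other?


Common ancestor: commit #53
feature commits after divergence: 75 - 53 = 22
main commits after divergence: 71 - 53 = 18
feature is 22 commits ahead of main
main is 18 commits ahead of feature

feature ahead: 22, main ahead: 18


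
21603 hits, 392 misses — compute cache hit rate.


Formula: hit rate = hits / (hits + misses) * 100
hit rate = 21603 / (21603 + 392) * 100
hit rate = 21603 / 21995 * 100
hit rate = 98.22%

98.22%


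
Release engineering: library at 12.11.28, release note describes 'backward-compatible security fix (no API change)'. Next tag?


Current: 12.11.28
Change category: 'backward-compatible security fix (no API change)' → patch bump
SemVer rule: patch bump → increment PATCH (MAJOR and MINOR unchanged)
New: 12.11.29

12.11.29


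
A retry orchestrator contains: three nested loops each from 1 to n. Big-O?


Reasoning: three levels of nesting over n
Complexity: O(n^3)

O(n^3)


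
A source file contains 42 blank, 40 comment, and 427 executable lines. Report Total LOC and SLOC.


Total LOC = blank + comment + code
Total LOC = 42 + 40 + 427 = 509
SLOC (source only) = code = 427

Total LOC: 509, SLOC: 427


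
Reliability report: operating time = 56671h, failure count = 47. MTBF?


Formula: MTBF = Total operating time / Number of failures
MTBF = 56671 / 47
MTBF = 1205.77 hours

1205.77 hours


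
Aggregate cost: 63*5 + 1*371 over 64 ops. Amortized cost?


Formula: Amortized cost = Total cost / Operations
Total cost = (63 * 5) + (1 * 371)
Total cost = 315 + 371 = 686
Amortized = 686 / 64 = 10.7188

10.7188


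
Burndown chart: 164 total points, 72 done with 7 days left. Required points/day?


Formula: Required rate = Remaining points / Days left
Remaining = 164 - 72 = 92 points
Required rate = 92 / 7 = 13.14 points/day

13.14 points/day


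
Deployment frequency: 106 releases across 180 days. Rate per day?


Formula: deployments per day = releases / days
= 106 / 180
= 0.589 deploys/day
(equivalently, 4.12 deploys/week)

0.589 deploys/day


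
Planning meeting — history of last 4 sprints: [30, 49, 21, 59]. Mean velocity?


Formula: Avg velocity = Total points / Number of sprints
Points: [30, 49, 21, 59]
Sum = 30 + 49 + 21 + 59 = 159
Avg velocity = 159 / 4 = 39.75 points/sprint

39.75 points/sprint


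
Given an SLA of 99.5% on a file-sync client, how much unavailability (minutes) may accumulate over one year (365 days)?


Formula: allowed downtime = period * (100 - SLA) / 100
Period (year (365 days)) = 525600 minutes
Unavailability fraction = (100 - 99.5) / 100
Allowed downtime = 525600 * (100 - 99.5) / 100
Allowed downtime = 2628.0 minutes

2628.0 minutes


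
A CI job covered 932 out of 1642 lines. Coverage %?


Coverage = covered / total * 100
Coverage = 932 / 1642 * 100
Coverage = 56.76%

56.76%


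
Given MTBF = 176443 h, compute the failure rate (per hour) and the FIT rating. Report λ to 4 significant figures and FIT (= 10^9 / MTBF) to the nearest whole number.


Formula: λ = 1 / MTBF; FIT = λ × 1e9 = 1e9 / MTBF
λ = 1 / 176443 ≈ 5.668e-06 failures/hour
FIT = 1e9 / 176443 ≈ 5668 failures per 1e9 hours (nearest whole number)

λ = 5.668e-06 /h, FIT = 5668


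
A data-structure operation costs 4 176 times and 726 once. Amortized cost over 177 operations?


Formula: Amortized cost = Total cost / Operations
Total cost = (176 * 4) + (1 * 726)
Total cost = 704 + 726 = 1430
Amortized = 1430 / 177 = 8.0791

8.0791


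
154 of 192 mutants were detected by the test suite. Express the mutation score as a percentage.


Mutation score = killed / total * 100
Mutation score = 154 / 192 * 100
Mutation score = 80.21%

80.21%


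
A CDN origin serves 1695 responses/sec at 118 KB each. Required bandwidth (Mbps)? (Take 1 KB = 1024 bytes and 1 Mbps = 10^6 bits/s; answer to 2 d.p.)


Formula: Mbps = payload_bytes * RPS * 8 / 1e6
Payload per request = 118 KB = 118 * 1024 = 120832 bytes
Total bytes/sec = 120832 * 1695 = 204810240
Total bits/sec = 204810240 * 8 = 1638481920
Mbps = 1638481920 / 1e6 = 1638.48

1638.48 Mbps


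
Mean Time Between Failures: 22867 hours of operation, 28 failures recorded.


Formula: MTBF = Total operating time / Number of failures
MTBF = 22867 / 28
MTBF = 816.68 hours

816.68 hours


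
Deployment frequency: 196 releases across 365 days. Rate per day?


Formula: deployments per day = releases / days
= 196 / 365
= 0.537 deploys/day
(equivalently, 3.76 deploys/week)

0.537 deploys/day


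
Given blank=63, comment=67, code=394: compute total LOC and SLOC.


Total LOC = blank + comment + code
Total LOC = 63 + 67 + 394 = 524
SLOC (source only) = code = 394

Total LOC: 524, SLOC: 394


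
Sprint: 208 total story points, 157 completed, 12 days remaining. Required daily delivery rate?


Formula: Required rate = Remaining points / Days left
Remaining = 208 - 157 = 51 points
Required rate = 51 / 12 = 4.25 points/day

4.25 points/day


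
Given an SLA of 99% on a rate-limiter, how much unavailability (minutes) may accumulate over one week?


Formula: allowed downtime = period * (100 - SLA) / 100
Period (week) = 10080 minutes
Unavailability fraction = (100 - 99.0) / 100
Allowed downtime = 10080 * (100 - 99.0) / 100
Allowed downtime = 100.8 minutes

100.8 minutes


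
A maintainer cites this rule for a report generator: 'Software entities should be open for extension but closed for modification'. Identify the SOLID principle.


This describes the Open/Closed Principle (OCP)

Open/Closed Principle (OCP)


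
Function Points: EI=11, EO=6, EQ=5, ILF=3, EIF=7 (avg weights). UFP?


UFP = EI*4 + EO*5 + EQ*4 + ILF*10 + EIF*7
UFP = 11*4 + 6*5 + 5*4 + 3*10 + 7*7
UFP = 44 + 30 + 20 + 30 + 49
UFP = 173

173


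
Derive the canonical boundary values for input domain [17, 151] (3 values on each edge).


Range: [17, 151]
Boundaries: just below min, min, min+1, max-1, max, just above max
Values: [16, 17, 18, 150, 151, 152]

[16, 17, 18, 150, 151, 152]


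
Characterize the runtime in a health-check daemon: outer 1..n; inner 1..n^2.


Reasoning: n times n^2
Complexity: O(n^3)

O(n^3)


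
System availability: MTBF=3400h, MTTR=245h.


Availability = MTBF / (MTBF + MTTR)
Availability = 3400 / (3400 + 245)
Availability = 3400 / 3645
Availability = 93.2785%

93.2785%


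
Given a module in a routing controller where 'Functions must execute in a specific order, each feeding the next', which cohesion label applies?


Reasoning: Output of one is input to next
Type: Sequential cohesion

Sequential cohesion


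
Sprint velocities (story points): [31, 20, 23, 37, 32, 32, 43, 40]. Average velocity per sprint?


Formula: Avg velocity = Total points / Number of sprints
Points: [31, 20, 23, 37, 32, 32, 43, 40]
Sum = 31 + 20 + 23 + 37 + 32 + 32 + 43 + 40 = 258
Avg velocity = 258 / 8 = 32.25 points/sprint

32.25 points/sprint


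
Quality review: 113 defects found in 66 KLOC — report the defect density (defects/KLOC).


Defect density = defects / KLOC
Defect density = 113 / 66
Defect density = 1.712 defects/KLOC

1.712 defects/KLOC


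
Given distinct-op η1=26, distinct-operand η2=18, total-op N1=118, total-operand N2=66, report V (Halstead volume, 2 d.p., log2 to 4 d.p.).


Formula: V = N * log2(η), where N = N1 + N2 and η = η1 + η2
η = 26 + 18 = 44
N = 118 + 66 = 184
log2(44) ≈ 5.4594
V = 184 * 5.4594 = 1004.53

1004.53


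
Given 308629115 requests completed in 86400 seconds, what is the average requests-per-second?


Formula: throughput = requests / seconds
throughput = 308629115 / 86400
throughput = 3572.1 requests/second

3572.1 requests/second


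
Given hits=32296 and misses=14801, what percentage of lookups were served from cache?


Formula: hit rate = hits / (hits + misses) * 100
hit rate = 32296 / (32296 + 14801) * 100
hit rate = 32296 / 47097 * 100
hit rate = 68.57%

68.57%


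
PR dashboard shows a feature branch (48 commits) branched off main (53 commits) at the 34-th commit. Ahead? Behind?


Common ancestor: commit #34
feature commits after divergence: 48 - 34 = 14
main commits after divergence: 53 - 34 = 19
feature is 14 commits ahead of main
main is 19 commits ahead of feature

feature ahead: 14, main ahead: 19


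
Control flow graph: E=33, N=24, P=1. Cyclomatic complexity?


Formula: V(G) = E - N + 2P
V(G) = 33 - 24 + 2*1
V(G) = 9 + 2
V(G) = 11

11


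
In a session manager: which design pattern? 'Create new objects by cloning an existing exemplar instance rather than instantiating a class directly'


This matches the Prototype pattern

Prototype


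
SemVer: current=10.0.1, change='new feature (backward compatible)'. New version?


Current: 10.0.1
Change category: 'new feature (backward compatible)' → minor bump
SemVer rule: minor bump → increment MINOR, reset PATCH to 0 (MAJOR unchanged)
New: 10.1.0

10.1.0


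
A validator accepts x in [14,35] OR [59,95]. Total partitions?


Valid ranges: [14,35] and [59,95]
Class 1: x < 14 — invalid
Class 2: 14 ≤ x ≤ 35 — valid
Class 3: 35 < x < 59 — invalid (gap between ranges)
Class 4: 59 ≤ x ≤ 95 — valid
Class 5: x > 95 — invalid
Total equivalence classes: 5

5 equivalence classes


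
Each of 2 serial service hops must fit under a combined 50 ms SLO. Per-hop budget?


Formula: per_stage = total_budget / stages
per_stage = 50 / 2
per_stage = 25.0 ms

25.0 ms


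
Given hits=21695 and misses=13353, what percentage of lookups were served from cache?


Formula: hit rate = hits / (hits + misses) * 100
hit rate = 21695 / (21695 + 13353) * 100
hit rate = 21695 / 35048 * 100
hit rate = 61.9%

61.9%


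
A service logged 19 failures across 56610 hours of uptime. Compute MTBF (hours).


Formula: MTBF = Total operating time / Number of failures
MTBF = 56610 / 19
MTBF = 2979.47 hours

2979.47 hours


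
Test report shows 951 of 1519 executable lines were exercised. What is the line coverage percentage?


Coverage = covered / total * 100
Coverage = 951 / 1519 * 100
Coverage = 62.61%

62.61%


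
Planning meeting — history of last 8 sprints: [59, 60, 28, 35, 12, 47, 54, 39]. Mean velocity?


Formula: Avg velocity = Total points / Number of sprints
Points: [59, 60, 28, 35, 12, 47, 54, 39]
Sum = 59 + 60 + 28 + 35 + 12 + 47 + 54 + 39 = 334
Avg velocity = 334 / 8 = 41.75 points/sprint

41.75 points/sprint


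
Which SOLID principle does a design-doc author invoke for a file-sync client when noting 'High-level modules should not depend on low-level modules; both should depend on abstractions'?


This describes the Dependency Inversion Principle (DIP)

Dependency Inversion Principle (DIP)


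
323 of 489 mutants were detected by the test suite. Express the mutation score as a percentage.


Mutation score = killed / total * 100
Mutation score = 323 / 489 * 100
Mutation score = 66.05%

66.05%


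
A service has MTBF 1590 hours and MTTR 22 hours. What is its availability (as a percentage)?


Availability = MTBF / (MTBF + MTTR)
Availability = 1590 / (1590 + 22)
Availability = 1590 / 1612
Availability = 98.6352%

98.6352%


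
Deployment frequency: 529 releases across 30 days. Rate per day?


Formula: deployments per day = releases / days
= 529 / 30
= 17.633 deploys/day
(equivalently, 123.43 deploys/week)

17.633 deploys/day


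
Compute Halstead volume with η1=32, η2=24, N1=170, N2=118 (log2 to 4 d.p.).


Formula: V = N * log2(η), where N = N1 + N2 and η = η1 + η2
η = 32 + 24 = 56
N = 170 + 118 = 288
log2(56) ≈ 5.8074
V = 288 * 5.8074 = 1672.53

1672.53


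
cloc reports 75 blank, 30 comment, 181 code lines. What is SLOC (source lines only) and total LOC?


Total LOC = blank + comment + code
Total LOC = 75 + 30 + 181 = 286
SLOC (source only) = code = 181

Total LOC: 286, SLOC: 181


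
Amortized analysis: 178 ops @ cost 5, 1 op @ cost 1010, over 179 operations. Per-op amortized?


Formula: Amortized cost = Total cost / Operations
Total cost = (178 * 5) + (1 * 1010)
Total cost = 890 + 1010 = 1900
Amortized = 1900 / 179 = 10.6145

10.6145


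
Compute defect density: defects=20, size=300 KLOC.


Defect density = defects / KLOC
Defect density = 20 / 300
Defect density = 0.067 defects/KLOC

0.067 defects/KLOC


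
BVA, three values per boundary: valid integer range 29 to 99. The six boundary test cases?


Range: [29, 99]
Boundaries: just below min, min, min+1, max-1, max, just above max
Values: [28, 29, 30, 98, 99, 100]

[28, 29, 30, 98, 99, 100]


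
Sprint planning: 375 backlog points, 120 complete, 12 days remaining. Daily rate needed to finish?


Formula: Required rate = Remaining points / Days left
Remaining = 375 - 120 = 255 points
Required rate = 255 / 12 = 21.25 points/day

21.25 points/day


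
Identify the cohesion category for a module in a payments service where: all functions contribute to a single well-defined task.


Reasoning: Best: single purpose
Type: Functional cohesion

Functional cohesion


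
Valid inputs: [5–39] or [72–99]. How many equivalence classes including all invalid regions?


Valid ranges: [5,39] and [72,99]
Class 1: x < 5 — invalid
Class 2: 5 ≤ x ≤ 39 — valid
Class 3: 39 < x < 72 — invalid (gap between ranges)
Class 4: 72 ≤ x ≤ 99 — valid
Class 5: x > 99 — invalid
Total equivalence classes: 5

5 equivalence classes


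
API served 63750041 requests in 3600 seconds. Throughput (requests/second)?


Formula: throughput = requests / seconds
throughput = 63750041 / 3600
throughput = 17708.34 requests/second

17708.34 requests/second


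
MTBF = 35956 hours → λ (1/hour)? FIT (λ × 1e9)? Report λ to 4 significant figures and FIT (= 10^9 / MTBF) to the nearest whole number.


Formula: λ = 1 / MTBF; FIT = λ × 1e9 = 1e9 / MTBF
λ = 1 / 35956 ≈ 2.781e-05 failures/hour
FIT = 1e9 / 35956 ≈ 27812 failures per 1e9 hours (nearest whole number)

λ = 2.781e-05 /h, FIT = 27812


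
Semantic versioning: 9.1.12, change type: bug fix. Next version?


Current: 9.1.12
Change category: 'bug fix' → patch bump
SemVer rule: patch bump → increment PATCH (MAJOR and MINOR unchanged)
New: 9.1.13

9.1.13


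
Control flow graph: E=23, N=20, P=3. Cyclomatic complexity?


Formula: V(G) = E - N + 2P
V(G) = 23 - 20 + 2*3
V(G) = 3 + 6
V(G) = 9

9


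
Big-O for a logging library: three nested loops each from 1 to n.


Reasoning: three levels of nesting over n
Complexity: O(n^3)

O(n^3)


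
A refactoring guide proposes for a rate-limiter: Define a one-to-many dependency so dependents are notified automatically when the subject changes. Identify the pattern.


This matches the Observer pattern

Observer
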